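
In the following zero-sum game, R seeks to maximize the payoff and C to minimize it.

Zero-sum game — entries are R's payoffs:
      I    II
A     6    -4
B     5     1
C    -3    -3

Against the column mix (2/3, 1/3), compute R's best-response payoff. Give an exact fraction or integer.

A: (6)·(2/3) + (-4)·(1/3) = 8/3.
B: (5)·(2/3) + (1)·(1/3) = 11/3.
C: (-3)·(2/3) + (-3)·(1/3) = -3.
The best pure response is B with expected payoff 11/3.

11/3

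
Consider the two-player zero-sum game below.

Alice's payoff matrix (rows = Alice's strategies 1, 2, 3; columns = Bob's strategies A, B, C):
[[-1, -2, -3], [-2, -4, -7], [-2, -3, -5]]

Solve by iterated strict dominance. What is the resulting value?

Row 2 is strictly dominated by row 1 (-1>-2, -2>-4, -3>-7); eliminate 2.
Column B is strictly dominated by C for Bob (-3<-2, -5<-3); eliminate B.
Column A is strictly dominated by C for Bob (-3<-1, -5<-2); eliminate A.
Row 3 is strictly dominated by row 1 (-3>-5); eliminate 3.
Only (1, C) remains, with payoff -3.

-3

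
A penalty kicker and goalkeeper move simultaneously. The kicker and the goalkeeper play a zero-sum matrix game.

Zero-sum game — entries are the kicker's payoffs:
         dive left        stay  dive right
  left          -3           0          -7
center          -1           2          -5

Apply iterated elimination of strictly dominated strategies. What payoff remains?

-5

Row left is strictly dominated by row center (-1>-3, 2>0, -5>-7); eliminate left.
Column stay is strictly dominated by dive left for the goalkeeper (-1<2); eliminate stay.
Column dive left is strictly dominated by dive right for the goalkeeper (-5<-1); eliminate dive left.
Only (center, dive right) remains, with payoff -5.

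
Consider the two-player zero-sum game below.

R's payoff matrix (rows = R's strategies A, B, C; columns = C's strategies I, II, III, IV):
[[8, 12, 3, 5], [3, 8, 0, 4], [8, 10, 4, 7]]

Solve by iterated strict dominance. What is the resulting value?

4

Column IV is strictly dominated by III for C (3<5, 0<4, 4<7); eliminate IV.
Column II is strictly dominated by I for C (8<12, 3<8, 8<10); eliminate II.
Column I is strictly dominated by III for C (3<8, 0<3, 4<8); eliminate I.
Row B is strictly dominated by row A (3>0); eliminate B.
Row A is strictly dominated by row C (4>3); eliminate A.
Only (C, III) remains, with payoff 4.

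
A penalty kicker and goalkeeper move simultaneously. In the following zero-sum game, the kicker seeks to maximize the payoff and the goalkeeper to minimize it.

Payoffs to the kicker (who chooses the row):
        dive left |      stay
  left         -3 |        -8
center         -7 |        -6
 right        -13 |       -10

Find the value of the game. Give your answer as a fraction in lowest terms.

Row right is strictly dominated by row center, so the kicker never plays it.
The remaining 2×2 game on (left, center) × (dive left, stay) has no saddle point. Let the kicker play left with probability p; indifference gives −3p − 7(1−p) = −8p − 6(1−p), so p = 1/6.
Similarly the goalkeeper's optimal q on dive left is 1/3, and the value is -3·(1/3) + (-8)·(2/3) = -19/3.

-19/3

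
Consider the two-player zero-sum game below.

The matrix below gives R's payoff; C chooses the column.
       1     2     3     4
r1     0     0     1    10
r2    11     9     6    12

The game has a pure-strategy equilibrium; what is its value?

Row minima: 0, 6 → R's maximin is 6.
Column maxima: 11, 9, 6, 12 → C's minimax is 6.
They coincide at (r2, 3), so the value is 6.

6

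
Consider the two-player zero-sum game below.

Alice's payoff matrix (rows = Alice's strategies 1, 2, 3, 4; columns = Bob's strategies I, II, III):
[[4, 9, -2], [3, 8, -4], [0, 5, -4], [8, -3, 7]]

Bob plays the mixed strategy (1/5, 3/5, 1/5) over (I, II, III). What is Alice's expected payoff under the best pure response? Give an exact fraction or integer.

29/5

1: (4)·(1/5) + (9)·(3/5) + (-2)·(1/5) = 29/5.
2: (3)·(1/5) + (8)·(3/5) + (-4)·(1/5) = 23/5.
3: (0)·(1/5) + (5)·(3/5) + (-4)·(1/5) = 11/5.
4: (8)·(1/5) + (-3)·(3/5) + (7)·(1/5) = 6/5.
The best pure response is 1 with expected payoff 29/5.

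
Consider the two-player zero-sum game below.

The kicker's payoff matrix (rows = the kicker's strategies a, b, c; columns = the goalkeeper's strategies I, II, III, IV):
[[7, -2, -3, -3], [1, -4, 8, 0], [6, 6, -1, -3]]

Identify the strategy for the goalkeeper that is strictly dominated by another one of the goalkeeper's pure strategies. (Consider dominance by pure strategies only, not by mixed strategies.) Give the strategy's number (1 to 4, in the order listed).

1

The goalkeeper prefers columns that give the kicker less. Compare I with IV: -3 < 7, 0 < 1, -3 < 6.
So IV strictly dominates I for the goalkeeper; I is strictly dominated.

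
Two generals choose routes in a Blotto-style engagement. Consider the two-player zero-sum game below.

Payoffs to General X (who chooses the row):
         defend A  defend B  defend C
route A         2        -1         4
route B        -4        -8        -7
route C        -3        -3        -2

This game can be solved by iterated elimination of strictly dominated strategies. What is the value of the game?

Row route C is strictly dominated by row route A (2>-3, -1>-3, 4>-2); eliminate route C.
Row route B is strictly dominated by row route A (2>-4, -1>-8, 4>-7); eliminate route B.
Column defend C is strictly dominated by defend A for General Y (2<4); eliminate defend C.
Column defend A is strictly dominated by defend B for General Y (-1<2); eliminate defend A.
Only (route A, defend B) remains, with payoff -1.

-1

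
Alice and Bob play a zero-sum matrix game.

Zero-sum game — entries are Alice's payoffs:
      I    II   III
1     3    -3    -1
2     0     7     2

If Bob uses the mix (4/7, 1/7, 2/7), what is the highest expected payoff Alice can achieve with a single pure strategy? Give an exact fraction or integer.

11/7

1: (3)·(4/7) + (-3)·(1/7) + (-1)·(2/7) = 1.
2: (0)·(4/7) + (7)·(1/7) + (2)·(2/7) = 11/7.
The best pure response is 2 with expected payoff 11/7.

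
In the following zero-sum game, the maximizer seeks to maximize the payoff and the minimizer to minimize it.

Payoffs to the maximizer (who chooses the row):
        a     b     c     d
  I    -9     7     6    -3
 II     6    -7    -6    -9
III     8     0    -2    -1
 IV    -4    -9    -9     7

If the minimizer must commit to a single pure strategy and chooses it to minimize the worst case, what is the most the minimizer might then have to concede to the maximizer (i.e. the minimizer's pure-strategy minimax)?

6

The worst case (largest entry) in each column is a: 8, b: 7, c: 6, d: 7.
The best (smallest) of these is 6.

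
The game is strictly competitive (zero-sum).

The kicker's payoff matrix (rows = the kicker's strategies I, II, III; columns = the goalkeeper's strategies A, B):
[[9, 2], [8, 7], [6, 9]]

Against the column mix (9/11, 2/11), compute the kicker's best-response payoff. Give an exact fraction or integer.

86/11

I: (9)·(9/11) + (2)·(2/11) = 85/11.
II: (8)·(9/11) + (7)·(2/11) = 86/11.
III: (6)·(9/11) + (9)·(2/11) = 72/11.
The best pure response is II with expected payoff 86/11.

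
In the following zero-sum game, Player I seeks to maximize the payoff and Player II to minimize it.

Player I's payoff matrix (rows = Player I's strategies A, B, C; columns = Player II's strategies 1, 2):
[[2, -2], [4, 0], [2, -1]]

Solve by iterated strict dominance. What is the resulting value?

0

Column 1 is strictly dominated by 2 for Player II (-2<2, 0<4, -1<2); eliminate 1.
Row C is strictly dominated by row B (0>-1); eliminate C.
Row A is strictly dominated by row B (0>-2); eliminate A.
Only (B, 2) remains, with payoff 0.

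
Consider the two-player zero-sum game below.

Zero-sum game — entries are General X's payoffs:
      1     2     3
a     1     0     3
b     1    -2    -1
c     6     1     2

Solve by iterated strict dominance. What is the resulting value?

1

Column 3 is strictly dominated by 2 for General Y (0<3, -2<-1, 1<2); eliminate 3.
Column 1 is strictly dominated by 2 for General Y (0<1, -2<1, 1<6); eliminate 1.
Row a is strictly dominated by row c (1>0); eliminate a.
Row b is strictly dominated by row c (1>-2); eliminate b.
Only (c, 2) remains, with payoff 1.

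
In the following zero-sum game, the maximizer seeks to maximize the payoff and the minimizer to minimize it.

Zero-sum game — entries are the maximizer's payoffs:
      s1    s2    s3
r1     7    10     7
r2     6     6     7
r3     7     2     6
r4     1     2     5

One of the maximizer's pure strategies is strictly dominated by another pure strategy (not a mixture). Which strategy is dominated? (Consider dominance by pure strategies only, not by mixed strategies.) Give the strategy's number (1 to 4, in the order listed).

4

Compare r4 with r1: 7 > 1, 10 > 2, 7 > 5.
So r1 strictly dominates r4 for the maximizer; r4 is strictly dominated.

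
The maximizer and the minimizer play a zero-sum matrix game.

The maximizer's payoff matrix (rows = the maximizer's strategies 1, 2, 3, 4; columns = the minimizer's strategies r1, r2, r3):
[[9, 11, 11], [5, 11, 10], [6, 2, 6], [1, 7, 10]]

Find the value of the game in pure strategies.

9

Row minima: 9, 5, 2, 1 → the maximizer's maximin is 9.
Column maxima: 9, 11, 11 → the minimizer's minimax is 9.
They coincide at (1, r1), so the value is 9.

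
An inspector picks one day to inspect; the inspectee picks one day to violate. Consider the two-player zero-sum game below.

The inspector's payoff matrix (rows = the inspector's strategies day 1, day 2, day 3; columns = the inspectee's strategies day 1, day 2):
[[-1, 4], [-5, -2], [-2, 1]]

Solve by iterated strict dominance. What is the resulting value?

-1

Column day 2 is strictly dominated by day 1 for the inspectee (-1<4, -5<-2, -2<1); eliminate day 2.
Row day 2 is strictly dominated by row day 1 (-1>-5); eliminate day 2.
Row day 3 is strictly dominated by row day 1 (-1>-2); eliminate day 3.
Only (day 1, day 1) remains, with payoff -1.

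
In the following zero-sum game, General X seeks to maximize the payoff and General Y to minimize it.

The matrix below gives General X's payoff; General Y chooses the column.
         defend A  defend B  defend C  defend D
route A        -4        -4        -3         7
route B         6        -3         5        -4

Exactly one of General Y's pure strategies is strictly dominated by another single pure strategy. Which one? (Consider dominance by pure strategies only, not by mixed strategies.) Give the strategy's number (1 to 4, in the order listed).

3

General Y prefers columns that give General X less. Compare defend C with defend B: -4 < -3, -3 < 5.
So defend B strictly dominates defend C for General Y; defend C is strictly dominated.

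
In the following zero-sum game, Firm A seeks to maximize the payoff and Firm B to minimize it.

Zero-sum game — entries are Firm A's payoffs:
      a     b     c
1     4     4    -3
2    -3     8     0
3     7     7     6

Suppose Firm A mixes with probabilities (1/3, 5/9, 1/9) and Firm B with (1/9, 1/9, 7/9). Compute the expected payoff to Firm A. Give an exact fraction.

14/27

Against (1/9, 1/9, 7/9), each row's expected payoff is 1: -13/9; 2: 5/9; 3: 56/9.
Taking the (1/3, 5/9, 1/9)-weighted average: (1/3)·(-13/9) + (5/9)·(5/9) + (1/9)·(56/9) = 14/27.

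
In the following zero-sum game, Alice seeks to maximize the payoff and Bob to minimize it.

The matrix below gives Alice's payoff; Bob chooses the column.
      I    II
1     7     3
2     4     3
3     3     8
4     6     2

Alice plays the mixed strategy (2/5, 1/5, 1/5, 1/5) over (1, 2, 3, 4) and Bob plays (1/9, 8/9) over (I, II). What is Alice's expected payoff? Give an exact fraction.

Against (1/9, 8/9), each row's expected payoff is 1: 31/9; 2: 28/9; 3: 67/9; 4: 22/9.
Taking the (2/5, 1/5, 1/5, 1/5)-weighted average: (2/5)·(31/9) + (1/5)·(28/9) + (1/5)·(67/9) + (1/5)·(22/9) = 179/45.

179/45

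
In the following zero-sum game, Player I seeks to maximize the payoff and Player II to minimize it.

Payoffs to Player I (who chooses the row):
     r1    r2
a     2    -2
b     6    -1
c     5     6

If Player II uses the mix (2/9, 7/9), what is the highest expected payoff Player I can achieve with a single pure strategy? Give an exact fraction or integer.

52/9

a: (2)·(2/9) + (-2)·(7/9) = -10/9.
b: (6)·(2/9) + (-1)·(7/9) = 5/9.
c: (5)·(2/9) + (6)·(7/9) = 52/9.
The best pure response is c with expected payoff 52/9.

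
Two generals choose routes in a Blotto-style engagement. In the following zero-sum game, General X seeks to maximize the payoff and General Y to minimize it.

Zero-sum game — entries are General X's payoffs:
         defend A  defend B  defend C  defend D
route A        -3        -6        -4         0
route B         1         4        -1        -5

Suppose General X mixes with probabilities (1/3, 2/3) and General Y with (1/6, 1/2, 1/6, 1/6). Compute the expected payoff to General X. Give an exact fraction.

-11/18

Against (1/6, 1/2, 1/6, 1/6), each row's expected payoff is route A: -25/6; route B: 7/6.
Taking the (1/3, 2/3)-weighted average: (1/3)·(-25/6) + (2/3)·(7/6) = -11/18.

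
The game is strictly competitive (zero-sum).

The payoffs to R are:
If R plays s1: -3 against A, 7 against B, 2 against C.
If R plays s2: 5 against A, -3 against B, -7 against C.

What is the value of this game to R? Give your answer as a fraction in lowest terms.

-11/17

Column B is strictly dominated by C for C (it gives R more in every row).
The remaining 2×2 game on (s1, s2) × (A, C) has no saddle point. Let R play s1 with probability p; indifference gives −3p + 5(1−p) = 2p − 7(1−p), so p = 12/17.
Similarly C's optimal q on A is 9/17, and the value is -3·(9/17) + (2)·(8/17) = -11/17.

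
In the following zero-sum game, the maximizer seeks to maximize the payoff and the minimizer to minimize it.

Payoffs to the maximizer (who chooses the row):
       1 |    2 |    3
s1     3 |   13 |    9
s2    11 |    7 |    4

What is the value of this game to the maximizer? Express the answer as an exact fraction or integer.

87/13

Column 2 is strictly dominated by 3 for the minimizer (it gives the maximizer more in every row).
The remaining 2×2 game on (s1, s2) × (1, 3) has no saddle point. Let the maximizer play s1 with probability p; indifference gives 3p + 11(1−p) = 9p + 4(1−p), so p = 7/13.
Similarly the minimizer's optimal q on 1 is 5/13, and the value is 3·(5/13) + (9)·(8/13) = 87/13.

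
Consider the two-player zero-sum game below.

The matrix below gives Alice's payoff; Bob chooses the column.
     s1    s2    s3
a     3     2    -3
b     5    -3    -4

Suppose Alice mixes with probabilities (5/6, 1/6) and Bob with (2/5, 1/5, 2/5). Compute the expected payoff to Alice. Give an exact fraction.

Against (2/5, 1/5, 2/5), each row's expected payoff is a: 2/5; b: -1/5.
Taking the (5/6, 1/6)-weighted average: (5/6)·(2/5) + (1/6)·(-1/5) = 3/10.

3/10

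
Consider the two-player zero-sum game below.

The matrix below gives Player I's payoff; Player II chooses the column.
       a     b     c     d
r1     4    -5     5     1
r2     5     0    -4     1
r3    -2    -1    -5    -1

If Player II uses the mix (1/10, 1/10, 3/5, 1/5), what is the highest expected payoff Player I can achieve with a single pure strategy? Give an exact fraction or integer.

31/10

r1: (4)·(1/10) + (-5)·(1/10) + (5)·(3/5) + (1)·(1/5) = 31/10.
r2: (5)·(1/10) + (0)·(1/10) + (-4)·(3/5) + (1)·(1/5) = -17/10.
r3: (-2)·(1/10) + (-1)·(1/10) + (-5)·(3/5) + (-1)·(1/5) = -7/2.
The best pure response is r1 with expected payoff 31/10.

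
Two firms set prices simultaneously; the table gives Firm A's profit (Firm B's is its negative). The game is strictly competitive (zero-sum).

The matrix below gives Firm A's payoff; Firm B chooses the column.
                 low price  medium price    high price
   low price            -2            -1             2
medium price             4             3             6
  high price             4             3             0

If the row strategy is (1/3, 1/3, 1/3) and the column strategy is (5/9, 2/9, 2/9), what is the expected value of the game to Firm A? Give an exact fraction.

56/27

Against (5/9, 2/9, 2/9), each row's expected payoff is low price: -8/9; medium price: 38/9; high price: 26/9.
Taking the (1/3, 1/3, 1/3)-weighted average: (1/3)·(-8/9) + (1/3)·(38/9) + (1/3)·(26/9) = 56/27.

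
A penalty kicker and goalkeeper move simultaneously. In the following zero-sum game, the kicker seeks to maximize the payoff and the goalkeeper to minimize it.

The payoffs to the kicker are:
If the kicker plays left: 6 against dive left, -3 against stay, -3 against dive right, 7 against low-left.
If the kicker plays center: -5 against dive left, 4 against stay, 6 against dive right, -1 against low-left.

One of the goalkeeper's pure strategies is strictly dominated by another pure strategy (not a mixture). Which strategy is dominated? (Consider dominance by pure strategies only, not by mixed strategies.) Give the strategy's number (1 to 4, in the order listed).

The goalkeeper prefers columns that give the kicker less. Compare low-left with dive left: 6 < 7, -5 < -1.
So dive left strictly dominates low-left for the goalkeeper; low-left is strictly dominated.

4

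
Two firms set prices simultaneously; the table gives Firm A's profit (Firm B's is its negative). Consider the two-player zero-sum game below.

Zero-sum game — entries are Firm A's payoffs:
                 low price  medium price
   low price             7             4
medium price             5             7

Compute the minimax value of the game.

Row minima are 4 and 5, so Firm A's maximin is 5; column maxima are 7 and 7, so Firm B's minimax is 7. These differ, so the equilibrium is in mixed strategies.
Let Firm A play low price with probability p. Firm B is indifferent when 7p + 5(1−p) = 4p + 7(1−p), giving p = 2/5.
Let Firm B play low price with probability q. Firm A is indifferent when 7q + 4(1−q) = 5q + 7(1−q), giving q = 3/5.
The value is 7·(3/5) + (4)·(2/5) = 29/5.

29/5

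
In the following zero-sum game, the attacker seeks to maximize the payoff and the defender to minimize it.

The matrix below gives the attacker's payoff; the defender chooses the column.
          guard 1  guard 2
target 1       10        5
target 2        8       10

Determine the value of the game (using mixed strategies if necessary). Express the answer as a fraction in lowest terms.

60/7

Row minima are 5 and 8, so the attacker's maximin is 8; column maxima are 10 and 10, so the defender's minimax is 10. These differ, so the equilibrium is in mixed strategies.
Let the attacker play target 1 with probability p. The defender is indifferent when 10p + 8(1−p) = 5p + 10(1−p), giving p = 2/7.
Let the defender play guard 1 with probability q. The attacker is indifferent when 10q + 5(1−q) = 8q + 10(1−q), giving q = 5/7.
The value is 10·(5/7) + (5)·(2/7) = 60/7.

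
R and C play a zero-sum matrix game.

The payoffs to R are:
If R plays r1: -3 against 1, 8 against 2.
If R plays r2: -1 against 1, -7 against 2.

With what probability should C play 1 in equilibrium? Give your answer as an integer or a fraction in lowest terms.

Row minima are -3 and -7, so R's maximin is -3; column maxima are -1 and 8, so C's minimax is -1. These differ, so the equilibrium is in mixed strategies.
Let C play 1 with probability q. R is indifferent when −3q + 8(1−q) = −q − 7(1−q), giving q = 15/17.

15/17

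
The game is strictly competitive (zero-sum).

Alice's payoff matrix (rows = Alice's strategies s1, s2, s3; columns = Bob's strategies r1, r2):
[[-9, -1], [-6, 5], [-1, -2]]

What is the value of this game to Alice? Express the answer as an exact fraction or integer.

-17/12

Row s1 is strictly dominated by row s2, so Alice never plays it.
The remaining 2×2 game on (s2, s3) × (r1, r2) has no saddle point. Let Alice play s2 with probability p; indifference gives −6p − (1−p) = 5p − 2(1−p), so p = 1/12.
Similarly Bob's optimal q on r1 is 7/12, and the value is -6·(7/12) + (5)·(5/12) = -17/12.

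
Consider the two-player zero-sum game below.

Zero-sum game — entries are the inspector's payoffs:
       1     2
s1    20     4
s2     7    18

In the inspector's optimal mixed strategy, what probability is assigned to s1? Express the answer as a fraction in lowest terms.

Row minima are 4 and 7, so the inspector's maximin is 7; column maxima are 20 and 18, so the inspectee's minimax is 18. These differ, so the equilibrium is in mixed strategies.
Let the inspector play s1 with probability p. The inspectee is indifferent when 20p + 7(1−p) = 4p + 18(1−p), giving p = 11/27.

11/27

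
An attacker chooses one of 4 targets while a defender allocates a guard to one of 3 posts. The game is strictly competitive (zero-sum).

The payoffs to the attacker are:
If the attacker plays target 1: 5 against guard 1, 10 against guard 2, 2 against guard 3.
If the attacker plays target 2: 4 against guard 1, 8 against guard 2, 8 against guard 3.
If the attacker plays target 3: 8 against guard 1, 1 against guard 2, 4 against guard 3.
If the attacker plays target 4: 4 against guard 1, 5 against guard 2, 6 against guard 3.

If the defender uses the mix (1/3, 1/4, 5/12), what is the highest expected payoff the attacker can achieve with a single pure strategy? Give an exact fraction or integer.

20/3

target 1: (5)·(1/3) + (10)·(1/4) + (2)·(5/12) = 5.
target 2: (4)·(1/3) + (8)·(1/4) + (8)·(5/12) = 20/3.
target 3: (8)·(1/3) + (1)·(1/4) + (4)·(5/12) = 55/12.
target 4: (4)·(1/3) + (5)·(1/4) + (6)·(5/12) = 61/12.
The best pure response is target 2 with expected payoff 20/3.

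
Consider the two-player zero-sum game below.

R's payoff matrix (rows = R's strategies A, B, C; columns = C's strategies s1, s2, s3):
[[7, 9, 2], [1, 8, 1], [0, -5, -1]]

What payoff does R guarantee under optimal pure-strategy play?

Row minima: 2, 1, -5 → R's maximin is 2.
Column maxima: 7, 9, 2 → C's minimax is 2.
They coincide at (A, s3), so the value is 2.

2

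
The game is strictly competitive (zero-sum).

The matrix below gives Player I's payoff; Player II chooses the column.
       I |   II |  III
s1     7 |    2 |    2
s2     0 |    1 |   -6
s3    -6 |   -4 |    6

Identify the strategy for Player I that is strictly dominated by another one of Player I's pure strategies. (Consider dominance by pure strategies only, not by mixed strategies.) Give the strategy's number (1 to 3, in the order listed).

2

Compare s2 with s1: 7 > 0, 2 > 1, 2 > -6.
So s1 strictly dominates s2 for Player I; s2 is strictly dominated.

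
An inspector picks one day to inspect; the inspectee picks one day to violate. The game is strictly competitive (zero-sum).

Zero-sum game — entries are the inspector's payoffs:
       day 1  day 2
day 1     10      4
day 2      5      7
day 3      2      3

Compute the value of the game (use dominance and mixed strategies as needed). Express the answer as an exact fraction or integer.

25/4

Row day 3 is strictly dominated by row day 2, so the inspector never plays it.
The remaining 2×2 game on (day 1, day 2) × (day 1, day 2) has no saddle point. Let the inspector play day 1 with probability p; indifference gives 10p + 5(1−p) = 4p + 7(1−p), so p = 1/4.
Similarly the inspectee's optimal q on day 1 is 3/8, and the value is 10·(3/8) + (4)·(5/8) = 25/4.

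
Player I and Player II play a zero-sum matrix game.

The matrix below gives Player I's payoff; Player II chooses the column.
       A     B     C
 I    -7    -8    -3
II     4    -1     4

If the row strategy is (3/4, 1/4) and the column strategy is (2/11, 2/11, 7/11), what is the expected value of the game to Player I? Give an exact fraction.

Against (2/11, 2/11, 7/11), each row's expected payoff is I: -51/11; II: 34/11.
Taking the (3/4, 1/4)-weighted average: (3/4)·(-51/11) + (1/4)·(34/11) = -119/44.

-119/44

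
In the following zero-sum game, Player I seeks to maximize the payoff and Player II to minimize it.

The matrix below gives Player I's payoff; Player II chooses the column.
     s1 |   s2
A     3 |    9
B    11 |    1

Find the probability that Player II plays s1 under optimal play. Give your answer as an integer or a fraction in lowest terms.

Row minima are 3 and 1, so Player I's maximin is 3; column maxima are 11 and 9, so Player II's minimax is 9. These differ, so the equilibrium is in mixed strategies.
Let Player II play s1 with probability q. Player I is indifferent when 3q + 9(1−q) = 11q + (1−q), giving q = 1/2.

1/2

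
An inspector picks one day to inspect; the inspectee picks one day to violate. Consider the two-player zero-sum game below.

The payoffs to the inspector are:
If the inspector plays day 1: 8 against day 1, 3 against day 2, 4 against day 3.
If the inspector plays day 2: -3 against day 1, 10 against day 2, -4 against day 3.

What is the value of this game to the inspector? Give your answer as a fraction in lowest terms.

Column day 1 is strictly dominated by day 3 for the inspectee (it gives the inspector more in every row).
The remaining 2×2 game on (day 1, day 2) × (day 2, day 3) has no saddle point. Let the inspector play day 1 with probability p; indifference gives 3p + 10(1−p) = 4p − 4(1−p), so p = 14/15.
Similarly the inspectee's optimal q on day 2 is 8/15, and the value is 3·(8/15) + (4)·(7/15) = 52/15.

52/15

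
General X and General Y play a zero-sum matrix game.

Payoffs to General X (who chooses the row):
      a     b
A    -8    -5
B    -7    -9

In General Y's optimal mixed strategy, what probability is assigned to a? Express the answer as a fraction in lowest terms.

Row minima are -8 and -9, so General X's maximin is -8; column maxima are -7 and -5, so General Y's minimax is -7. These differ, so the equilibrium is in mixed strategies.
Let General Y play a with probability q. General X is indifferent when −8q − 5(1−q) = −7q − 9(1−q), giving q = 4/5.

4/5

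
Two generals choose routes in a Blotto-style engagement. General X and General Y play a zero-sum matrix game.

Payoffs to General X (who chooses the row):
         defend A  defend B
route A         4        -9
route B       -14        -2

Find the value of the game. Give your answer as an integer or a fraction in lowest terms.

-134/25

Row minima are -9 and -14, so General X's maximin is -9; column maxima are 4 and -2, so General Y's minimax is -2. These differ, so the equilibrium is in mixed strategies.
Let General X play route A with probability p. General Y is indifferent when 4p − 14(1−p) = −9p − 2(1−p), giving p = 12/25.
Let General Y play defend A with probability q. General X is indifferent when 4q − 9(1−q) = −14q − 2(1−q), giving q = 7/25.
The value is 4·(7/25) + (-9)·(18/25) = -134/25.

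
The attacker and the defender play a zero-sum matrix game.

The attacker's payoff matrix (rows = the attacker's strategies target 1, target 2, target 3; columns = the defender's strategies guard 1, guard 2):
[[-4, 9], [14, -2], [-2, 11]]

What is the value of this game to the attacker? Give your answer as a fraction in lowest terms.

Row target 1 is strictly dominated by row target 3, so the attacker never plays it.
The remaining 2×2 game on (target 2, target 3) × (guard 1, guard 2) has no saddle point. Let the attacker play target 2 with probability p; indifference gives 14p − 2(1−p) = −2p + 11(1−p), so p = 13/29.
Similarly the defender's optimal q on guard 1 is 13/29, and the value is 14·(13/29) + (-2)·(16/29) = 150/29.

150/29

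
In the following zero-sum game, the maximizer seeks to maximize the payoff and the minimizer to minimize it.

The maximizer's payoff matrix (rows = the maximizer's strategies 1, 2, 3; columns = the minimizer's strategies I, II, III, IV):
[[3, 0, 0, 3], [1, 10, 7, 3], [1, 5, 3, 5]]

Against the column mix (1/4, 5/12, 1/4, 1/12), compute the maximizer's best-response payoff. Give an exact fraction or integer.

77/12

1: (3)·(1/4) + (0)·(5/12) + (0)·(1/4) + (3)·(1/12) = 1.
2: (1)·(1/4) + (10)·(5/12) + (7)·(1/4) + (3)·(1/12) = 77/12.
3: (1)·(1/4) + (5)·(5/12) + (3)·(1/4) + (5)·(1/12) = 7/2.
The best pure response is 2 with expected payoff 77/12.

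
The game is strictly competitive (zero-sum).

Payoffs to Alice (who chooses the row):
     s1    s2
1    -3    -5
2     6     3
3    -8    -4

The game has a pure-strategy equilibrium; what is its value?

Row minima: -5, 3, -8 → Alice's maximin is 3.
Column maxima: 6, 3 → Bob's minimax is 3.
They coincide at (2, s2), so the value is 3.

3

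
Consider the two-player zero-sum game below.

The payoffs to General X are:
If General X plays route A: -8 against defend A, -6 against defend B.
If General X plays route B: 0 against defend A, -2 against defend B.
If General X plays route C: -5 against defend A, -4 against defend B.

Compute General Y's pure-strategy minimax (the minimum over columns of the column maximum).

-2

The worst case (largest entry) in each column is defend A: 0, defend B: -2.
The best (smallest) of these is -2.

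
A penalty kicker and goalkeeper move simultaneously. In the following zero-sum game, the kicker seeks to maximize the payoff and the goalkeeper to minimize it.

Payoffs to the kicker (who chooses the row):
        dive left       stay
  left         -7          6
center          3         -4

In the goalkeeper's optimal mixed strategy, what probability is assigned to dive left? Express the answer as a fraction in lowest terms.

1/2

Row minima are -7 and -4, so the kicker's maximin is -4; column maxima are 3 and 6, so the goalkeeper's minimax is 3. These differ, so the equilibrium is in mixed strategies.
Let the goalkeeper play dive left with probability q. The kicker is indifferent when −7q + 6(1−q) = 3q − 4(1−q), giving q = 1/2.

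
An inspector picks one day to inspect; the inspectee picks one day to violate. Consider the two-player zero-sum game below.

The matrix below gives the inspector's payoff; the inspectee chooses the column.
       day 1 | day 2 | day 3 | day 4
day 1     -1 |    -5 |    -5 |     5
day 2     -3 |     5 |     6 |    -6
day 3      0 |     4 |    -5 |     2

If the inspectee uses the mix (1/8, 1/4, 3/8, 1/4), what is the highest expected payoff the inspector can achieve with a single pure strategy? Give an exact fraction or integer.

day 1: (-1)·(1/8) + (-5)·(1/4) + (-5)·(3/8) + (5)·(1/4) = -2.
day 2: (-3)·(1/8) + (5)·(1/4) + (6)·(3/8) + (-6)·(1/4) = 13/8.
day 3: (0)·(1/8) + (4)·(1/4) + (-5)·(3/8) + (2)·(1/4) = -3/8.
The best pure response is day 2 with expected payoff 13/8.

13/8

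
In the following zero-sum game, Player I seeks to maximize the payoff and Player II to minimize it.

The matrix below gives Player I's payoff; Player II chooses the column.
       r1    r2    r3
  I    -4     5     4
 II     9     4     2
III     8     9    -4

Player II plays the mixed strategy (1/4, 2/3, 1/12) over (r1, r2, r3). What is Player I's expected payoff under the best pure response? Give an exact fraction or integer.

23/3

I: (-4)·(1/4) + (5)·(2/3) + (4)·(1/12) = 8/3.
II: (9)·(1/4) + (4)·(2/3) + (2)·(1/12) = 61/12.
III: (8)·(1/4) + (9)·(2/3) + (-4)·(1/12) = 23/3.
The best pure response is III with expected payoff 23/3.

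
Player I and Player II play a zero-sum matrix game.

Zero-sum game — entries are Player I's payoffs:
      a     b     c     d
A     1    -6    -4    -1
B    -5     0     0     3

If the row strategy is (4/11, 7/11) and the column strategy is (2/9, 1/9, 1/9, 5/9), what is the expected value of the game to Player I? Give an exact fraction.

Against (2/9, 1/9, 1/9, 5/9), each row's expected payoff is A: -13/9; B: 5/9.
Taking the (4/11, 7/11)-weighted average: (4/11)·(-13/9) + (7/11)·(5/9) = -17/99.

-17/99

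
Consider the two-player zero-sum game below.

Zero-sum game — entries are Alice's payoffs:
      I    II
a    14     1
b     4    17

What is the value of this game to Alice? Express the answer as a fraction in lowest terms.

Row minima are 1 and 4, so Alice's maximin is 4; column maxima are 14 and 17, so Bob's minimax is 14. These differ, so the equilibrium is in mixed strategies.
Let Alice play a with probability p. Bob is indifferent when 14p + 4(1−p) = p + 17(1−p), giving p = 1/2.
Let Bob play I with probability q. Alice is indifferent when 14q + (1−q) = 4q + 17(1−q), giving q = 8/13.
The value is 14·(8/13) + (1)·(5/13) = 9.

9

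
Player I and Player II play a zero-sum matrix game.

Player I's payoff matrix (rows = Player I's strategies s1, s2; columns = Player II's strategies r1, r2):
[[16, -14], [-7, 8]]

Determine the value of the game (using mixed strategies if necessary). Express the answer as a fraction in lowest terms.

2/3

Row minima are -14 and -7, so Player I's maximin is -7; column maxima are 16 and 8, so Player II's minimax is 8. These differ, so the equilibrium is in mixed strategies.
Let Player I play s1 with probability p. Player II is indifferent when 16p − 7(1−p) = −14p + 8(1−p), giving p = 1/3.
Let Player II play r1 with probability q. Player I is indifferent when 16q − 14(1−q) = −7q + 8(1−q), giving q = 22/45.
The value is 16·(22/45) + (-14)·(23/45) = 2/3.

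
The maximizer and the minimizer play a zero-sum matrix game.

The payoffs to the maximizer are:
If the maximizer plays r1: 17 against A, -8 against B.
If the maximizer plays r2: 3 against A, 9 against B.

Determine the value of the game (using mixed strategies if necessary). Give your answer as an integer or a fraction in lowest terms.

Row minima are -8 and 3, so the maximizer's maximin is 3; column maxima are 17 and 9, so the minimizer's minimax is 9. These differ, so the equilibrium is in mixed strategies.
Let the maximizer play r1 with probability p. The minimizer is indifferent when 17p + 3(1−p) = −8p + 9(1−p), giving p = 6/31.
Let the minimizer play A with probability q. The maximizer is indifferent when 17q − 8(1−q) = 3q + 9(1−q), giving q = 17/31.
The value is 17·(17/31) + (-8)·(14/31) = 177/31.

177/31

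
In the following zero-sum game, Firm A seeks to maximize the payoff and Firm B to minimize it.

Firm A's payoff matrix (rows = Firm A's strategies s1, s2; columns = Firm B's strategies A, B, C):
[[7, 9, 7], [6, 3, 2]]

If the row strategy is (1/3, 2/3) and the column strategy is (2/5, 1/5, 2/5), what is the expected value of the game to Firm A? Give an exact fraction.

Against (2/5, 1/5, 2/5), each row's expected payoff is s1: 37/5; s2: 19/5.
Taking the (1/3, 2/3)-weighted average: (1/3)·(37/5) + (2/3)·(19/5) = 5.

5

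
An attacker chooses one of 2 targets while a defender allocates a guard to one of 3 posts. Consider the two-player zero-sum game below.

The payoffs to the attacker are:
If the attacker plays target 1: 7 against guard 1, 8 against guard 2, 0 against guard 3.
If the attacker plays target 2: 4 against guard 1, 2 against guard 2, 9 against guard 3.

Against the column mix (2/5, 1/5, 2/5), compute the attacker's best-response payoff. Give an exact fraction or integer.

28/5

target 1: (7)·(2/5) + (8)·(1/5) + (0)·(2/5) = 22/5.
target 2: (4)·(2/5) + (2)·(1/5) + (9)·(2/5) = 28/5.
The best pure response is target 2 with expected payoff 28/5.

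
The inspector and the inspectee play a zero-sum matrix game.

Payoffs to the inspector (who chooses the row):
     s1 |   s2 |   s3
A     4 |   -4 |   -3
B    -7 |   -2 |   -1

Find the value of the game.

Column s3 is strictly dominated by s2 for the inspectee (it gives the inspector more in every row).
The remaining 2×2 game on (A, B) × (s1, s2) has no saddle point. Let the inspector play A with probability p; indifference gives 4p − 7(1−p) = −4p − 2(1−p), so p = 5/13.
Similarly the inspectee's optimal q on s1 is 2/13, and the value is 4·(2/13) + (-4)·(11/13) = -36/13.

-36/13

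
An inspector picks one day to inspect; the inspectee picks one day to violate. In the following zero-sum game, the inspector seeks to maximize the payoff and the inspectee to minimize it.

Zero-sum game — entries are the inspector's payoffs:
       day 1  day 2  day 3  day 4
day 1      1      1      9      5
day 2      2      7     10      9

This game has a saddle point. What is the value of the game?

Row minima: 1, 2 → the inspector's maximin is 2.
Column maxima: 2, 7, 10, 9 → the inspectee's minimax is 2.
They coincide at (day 2, day 1), so the value is 2.

2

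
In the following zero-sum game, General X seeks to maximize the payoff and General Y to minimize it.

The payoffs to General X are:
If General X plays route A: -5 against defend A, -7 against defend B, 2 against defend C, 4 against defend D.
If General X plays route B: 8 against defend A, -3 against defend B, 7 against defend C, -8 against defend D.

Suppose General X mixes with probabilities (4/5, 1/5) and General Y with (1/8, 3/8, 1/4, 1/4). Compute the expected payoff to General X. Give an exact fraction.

-59/40

Against (1/8, 3/8, 1/4, 1/4), each row's expected payoff is route A: -7/4; route B: -3/8.
Taking the (4/5, 1/5)-weighted average: (4/5)·(-7/4) + (1/5)·(-3/8) = -59/40.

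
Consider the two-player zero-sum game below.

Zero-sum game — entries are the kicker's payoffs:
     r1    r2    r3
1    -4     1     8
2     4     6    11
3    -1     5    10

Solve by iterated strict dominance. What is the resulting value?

Row 3 is strictly dominated by row 2 (4>-1, 6>5, 11>10); eliminate 3.
Column r2 is strictly dominated by r1 for the goalkeeper (-4<1, 4<6); eliminate r2.
Row 1 is strictly dominated by row 2 (4>-4, 11>8); eliminate 1.
Column r3 is strictly dominated by r1 for the goalkeeper (4<11); eliminate r3.
Only (2, r1) remains, with payoff 4.

4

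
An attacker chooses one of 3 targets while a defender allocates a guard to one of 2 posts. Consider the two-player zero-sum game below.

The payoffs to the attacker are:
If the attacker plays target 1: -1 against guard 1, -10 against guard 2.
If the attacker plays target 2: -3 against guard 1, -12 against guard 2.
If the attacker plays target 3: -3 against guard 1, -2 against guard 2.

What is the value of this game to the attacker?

-14/5

Row target 2 is strictly dominated by row target 1, so the attacker never plays it.
The remaining 2×2 game on (target 1, target 3) × (guard 1, guard 2) has no saddle point. Let the attacker play target 1 with probability p; indifference gives −p − 3(1−p) = −10p − 2(1−p), so p = 1/10.
Similarly the defender's optimal q on guard 1 is 4/5, and the value is -1·(4/5) + (-10)·(1/5) = -14/5.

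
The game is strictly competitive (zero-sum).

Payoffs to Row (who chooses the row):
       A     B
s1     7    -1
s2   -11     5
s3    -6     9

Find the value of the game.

57/23

Row s2 is strictly dominated by row s3, so Row never plays it.
The remaining 2×2 game on (s1, s3) × (A, B) has no saddle point. Let Row play s1 with probability p; indifference gives 7p − 6(1−p) = −p + 9(1−p), so p = 15/23.
Similarly Column's optimal q on A is 10/23, and the value is 7·(10/23) + (-1)·(13/23) = 57/23.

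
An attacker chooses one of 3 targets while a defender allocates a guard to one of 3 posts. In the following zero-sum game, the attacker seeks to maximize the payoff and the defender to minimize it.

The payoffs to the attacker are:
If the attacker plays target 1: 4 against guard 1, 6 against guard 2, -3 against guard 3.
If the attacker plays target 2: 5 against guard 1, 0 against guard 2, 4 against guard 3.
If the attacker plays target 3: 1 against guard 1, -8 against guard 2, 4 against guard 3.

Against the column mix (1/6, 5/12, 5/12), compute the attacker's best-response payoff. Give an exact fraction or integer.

5/2

target 1: (4)·(1/6) + (6)·(5/12) + (-3)·(5/12) = 23/12.
target 2: (5)·(1/6) + (0)·(5/12) + (4)·(5/12) = 5/2.
target 3: (1)·(1/6) + (-8)·(5/12) + (4)·(5/12) = -3/2.
The best pure response is target 2 with expected payoff 5/2.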